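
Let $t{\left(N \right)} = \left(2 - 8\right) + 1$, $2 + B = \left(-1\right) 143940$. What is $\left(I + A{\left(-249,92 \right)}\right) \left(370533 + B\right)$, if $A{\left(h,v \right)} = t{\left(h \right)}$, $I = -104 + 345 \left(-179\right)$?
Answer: $-14017825624$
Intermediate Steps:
$B = -143942$ ($B = -2 - 143940 = -143942$)
$t{\left(N \right)} = -5$ ($t{\left(N \right)} = -6 + 1 = -5$)
$I = -61859$ ($I = -104 - 61755 = -61859$)
$A{\left(h,v \right)} = -5$
$\left(I + A{\left(-249,92 \right)}\right) \left(370533 + B\right) = \left(-61859 - 5\right) \left(370533 - 143942\right) = \left(-61864\right) 226591 = -14017825624$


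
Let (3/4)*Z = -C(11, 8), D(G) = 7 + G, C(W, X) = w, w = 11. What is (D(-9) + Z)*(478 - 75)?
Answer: -20150/3 ≈ -6716.7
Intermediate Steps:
C(W, X) = 11
Z = -44/3 (Z = 4*(-1*11)/3 = (4/3)*(-11) = -44/3 ≈ -14.667)
(D(-9) + Z)*(478 - 75) = ((7 - 9) - 44/3)*(478 - 75) = (-2 - 44/3)*403 = -50/3*403 = -20150/3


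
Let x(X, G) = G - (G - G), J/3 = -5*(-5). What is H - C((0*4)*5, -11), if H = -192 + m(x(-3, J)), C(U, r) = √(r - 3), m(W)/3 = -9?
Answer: -219 - I*√14 ≈ -219.0 - 3.7417*I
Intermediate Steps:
J = 75 (J = 3*(-5*(-5)) = 3*25 = 75)
x(X, G) = G (x(X, G) = G - 1*0 = G + 0 = G)
m(W) = -27 (m(W) = 3*(-9) = -27)
C(U, r) = √(-3 + r)
H = -219 (H = -192 - 27 = -219)
H - C((0*4)*5, -11) = -219 - √(-3 - 11) = -219 - √(-14) = -219 - I*√14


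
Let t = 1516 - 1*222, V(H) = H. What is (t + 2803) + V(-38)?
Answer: 4059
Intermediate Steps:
t = 1294 (t = 1516 - 222 = 1294)
(t + 2803) + V(-38) = (1294 + 2803) - 38 = 4097 - 38 = 4059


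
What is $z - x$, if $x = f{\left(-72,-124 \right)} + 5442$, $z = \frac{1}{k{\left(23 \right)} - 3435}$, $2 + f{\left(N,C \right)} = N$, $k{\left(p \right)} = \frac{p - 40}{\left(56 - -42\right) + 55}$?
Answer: $- \frac{165957097}{30916} \approx -5368.0$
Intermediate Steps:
$k{\left(p \right)} = - \frac{40}{153} + \frac{p}{153}$ ($k{\left(p \right)} = \frac{-40 + p}{\left(56 + 42\right) + 55} = \frac{-40 + p}{98 + 55} = \frac{-40 + p}{153} = \left(-40 + p\right) \frac{1}{153} = - \frac{40}{153} + \frac{p}{153}$)
$f{\left(N,C \right)} = -2 + N$
$z = - \frac{9}{30916}$ ($z = \frac{1}{\left(- \frac{40}{153} + \frac{1}{153} \cdot 23\right) - 3435} = \frac{1}{\left(- \frac{40}{153} + \frac{23}{153}\right) - 3435} = \frac{1}{- \frac{1}{9} - 3435} = \frac{1}{- \frac{30916}{9}} = - \frac{9}{30916} \approx -0.00029111$)
$x = 5368$ ($x = \left(-2 - 72\right) + 5442 = -74 + 5442 = 5368$)
$z - x = - \frac{9}{30916} - 5368 = - \frac{165957097}{30916}$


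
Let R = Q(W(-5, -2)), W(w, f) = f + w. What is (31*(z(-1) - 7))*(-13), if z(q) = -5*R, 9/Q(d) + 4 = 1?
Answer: -3224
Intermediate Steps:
Q(d) = -3 (Q(d) = 9/(-4 + 1) = 9/(-3) = 9*(-⅓) = -3)
R = -3
z(q) = 15 (z(q) = -5*(-3) = 15)
(31*(z(-1) - 7))*(-13) = (31*(15 - 7))*(-13) = (31*8)*(-13) = 248*(-13) = -3224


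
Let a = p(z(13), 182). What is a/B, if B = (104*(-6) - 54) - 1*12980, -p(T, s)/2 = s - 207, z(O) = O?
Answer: -25/6829 ≈ -0.0036609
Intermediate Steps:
p(T, s) = 414 - 2*s (p(T, s) = -2*(s - 207) = -2*(-207 + s) = 414 - 2*s)
a = 50 (a = 414 - 2*182 = 414 - 364 = 50)
B = -13658 (B = (-624 - 54) - 12980 = -678 - 12980 = -13658)
a/B = 50/(-13658) = 50*(-1/13658) = -25/6829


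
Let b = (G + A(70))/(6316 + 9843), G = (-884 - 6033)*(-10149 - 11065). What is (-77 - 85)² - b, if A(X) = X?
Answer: 277339488/16159 ≈ 17163.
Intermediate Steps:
G = 146737238 (G = -6917*(-21214) = 146737238)
b = 146737308/16159 (b = (146737238 + 70)/(6316 + 9843) = 146737308/16159 ≈ 9080.8)
(-77 - 85)² - b = (-77 - 85)² - 1*146737308/16159 = (-162)² - 146737308/16159 = 26244 - 146737308/16159 = 277339488/16159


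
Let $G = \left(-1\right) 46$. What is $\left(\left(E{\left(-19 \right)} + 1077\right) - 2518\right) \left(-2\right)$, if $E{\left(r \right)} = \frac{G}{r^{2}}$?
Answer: $\frac{1040494}{361} \approx 2882.3$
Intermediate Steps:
$G = -46$
$E{\left(r \right)} = - \frac{46}{r^{2}}$
$\left(\left(E{\left(-19 \right)} + 1077\right) - 2518\right) \left(-2\right) = \left(\left(- \frac{46}{361} + 1077\right) - 2518\right) \left(-2\right) = \left(\frac{388751}{361} - 2518\right) \left(-2\right) = \left(- \frac{520247}{361}\right) \left(-2\right) = \frac{1040494}{361}$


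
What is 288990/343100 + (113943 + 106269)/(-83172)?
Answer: -429323841/237802610 ≈ -1.8054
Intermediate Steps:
288990/343100 + (113943 + 106269)/(-83172) = 288990*(1/343100) + 220212*(-1/83172) = 28899/34310 - 18351/6931 = -429323841/237802610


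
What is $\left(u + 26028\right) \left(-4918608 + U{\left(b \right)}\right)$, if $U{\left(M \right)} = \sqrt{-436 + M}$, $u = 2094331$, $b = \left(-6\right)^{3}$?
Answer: $-10429214740272 + 4240718 i \sqrt{163} \approx -1.0429 \cdot 10^{13} + 5.4142 \cdot 10^{7} i$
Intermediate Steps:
$b = -216$
$\left(u + 26028\right) \left(-4918608 + U{\left(b \right)}\right) = \left(2094331 + 26028\right) \left(-4918608 + \sqrt{-436 - 216}\right) = 2120359 \left(-4918608 + \sqrt{-652}\right) = 2120359 \left(-4918608 + 2 i \sqrt{163}\right) = -10429214740272 + 4240718 i \sqrt{163}$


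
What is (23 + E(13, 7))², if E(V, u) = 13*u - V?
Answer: 10201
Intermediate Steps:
E(V, u) = -V + 13*u
(23 + E(13, 7))² = (23 + (-1*13 + 13*7))² = (23 + (-13 + 91))² = (23 + 78)² = 101² = 10201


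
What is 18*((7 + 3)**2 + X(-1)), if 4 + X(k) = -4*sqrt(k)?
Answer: 1728 - 72*I ≈ 1728.0 - 72.0*I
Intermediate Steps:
X(k) = -4 - 4*sqrt(k)
18*((7 + 3)**2 + X(-1)) = 18*((7 + 3)**2 + (-4 - 4*I)) = 18*(10**2 + (-4 - 4*I)) = 18*(100 + (-4 - 4*I)) = 18*(96 - 4*I) = 1728 - 72*I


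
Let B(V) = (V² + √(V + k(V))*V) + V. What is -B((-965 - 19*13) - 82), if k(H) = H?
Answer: -1673142 + 2588*I*√647 ≈ -1.6731e+6 + 65829.0*I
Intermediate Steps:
B(V) = V + V² + √2*V^(3/2) (B(V) = (V² + √(V + V)*V) + V = (V² + √(2*V)*V) + V = (V² + (√2*√V)*V) + V = (V² + √2*V^(3/2)) + V = V + V² + √2*V^(3/2))
-B((-965 - 19*13) - 82) = -((-965 - 19*13) - 82)*(1 + ((-965 - 19*13) - 82) + √2*√((-965 - 19*13) - 82)) = -((-965 - 247) - 82)*(1 + ((-965 - 247) - 82) + √2*√((-965 - 247) - 82)) = -(-1212 - 82)*(1 + (-1212 - 82) + √2*√(-1212 - 82)) = -(-1294)*(1 - 1294 + √2*√(-1294)) = -(-1294)*(1 - 1294 + √2*(I*√1294)) = -(-1294)*(1 - 1294 + 2*I*√647) = -(-1294)*(-1293 + 2*I*√647) = -(1673142 - 2588*I*√647) = -1673142 + 2588*I*√647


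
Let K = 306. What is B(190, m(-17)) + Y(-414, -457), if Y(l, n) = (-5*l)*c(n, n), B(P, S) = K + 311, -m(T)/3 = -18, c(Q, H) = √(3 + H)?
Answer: 617 + 2070*I*√454 ≈ 617.0 + 44106.0*I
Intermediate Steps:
m(T) = 54 (m(T) = -3*(-18) = 54)
B(P, S) = 617 (B(P, S) = 306 + 311 = 617)
Y(l, n) = -5*l*√(3 + n) (Y(l, n) = (-5*l)*√(3 + n) = -5*l*√(3 + n))
B(190, m(-17)) + Y(-414, -457) = 617 - 5*(-414)*√(3 - 457) = 617 - 5*(-414)*√(-454) = 617 - 5*(-414)*I*√454 = 617 + 2070*I*√454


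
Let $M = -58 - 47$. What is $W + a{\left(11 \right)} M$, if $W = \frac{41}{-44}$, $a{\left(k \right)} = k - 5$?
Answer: $- \frac{27761}{44} \approx -630.93$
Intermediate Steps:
$a{\left(k \right)} = -5 + k$
$W = - \frac{41}{44}$ ($W = 41 \left(- \frac{1}{44}\right) = - \frac{41}{44} \approx -0.93182$)
$M = -105$
$W + a{\left(11 \right)} M = - \frac{41}{44} + \left(-5 + 11\right) \left(-105\right) = - \frac{41}{44} + 6 \left(-105\right) = - \frac{41}{44} - 630 = - \frac{27761}{44}$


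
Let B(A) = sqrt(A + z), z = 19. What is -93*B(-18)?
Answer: -93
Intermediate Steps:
B(A) = sqrt(19 + A) (B(A) = sqrt(A + 19) = sqrt(19 + A))
-93*B(-18) = -93*sqrt(19 - 18) = -93*sqrt(1) = -93*1 = -93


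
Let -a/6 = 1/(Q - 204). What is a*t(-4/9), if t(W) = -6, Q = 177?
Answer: -4/3 ≈ -1.3333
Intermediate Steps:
a = 2/9 (a = -6/(177 - 204) = -6/(-27) = -6*(-1/27) = 2/9 ≈ 0.22222)
a*t(-4/9) = (2/9)*(-6) = -4/3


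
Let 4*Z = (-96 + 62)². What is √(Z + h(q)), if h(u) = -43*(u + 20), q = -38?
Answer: √1063 ≈ 32.604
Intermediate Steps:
Z = 289 (Z = (-96 + 62)²/4 = (¼)*(-34)² = (¼)*1156 = 289)
h(u) = -860 - 43*u (h(u) = -43*(20 + u) = -860 - 43*u)
√(Z + h(q)) = √(289 + (-860 - 43*(-38))) = √(289 + (-860 + 1634)) = √(289 + 774) = √1063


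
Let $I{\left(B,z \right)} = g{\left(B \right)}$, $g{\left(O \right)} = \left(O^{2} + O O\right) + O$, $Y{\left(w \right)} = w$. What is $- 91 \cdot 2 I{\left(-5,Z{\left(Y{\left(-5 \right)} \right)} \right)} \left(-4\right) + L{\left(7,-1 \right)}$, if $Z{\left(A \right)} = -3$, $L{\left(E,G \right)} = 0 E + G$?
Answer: $32759$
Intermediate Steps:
$L{\left(E,G \right)} = G$ ($L{\left(E,G \right)} = 0 + G = G$)
$g{\left(O \right)} = O + 2 O^{2}$ ($g{\left(O \right)} = \left(O^{2} + O^{2}\right) + O = 2 O^{2} + O = O + 2 O^{2}$)
$I{\left(B,z \right)} = B \left(1 + 2 B\right)$
$- 91 \cdot 2 I{\left(-5,Z{\left(Y{\left(-5 \right)} \right)} \right)} \left(-4\right) + L{\left(7,-1 \right)} = - 91 \cdot 2 \left(- 5 \left(1 + 2 \left(-5\right)\right)\right) \left(-4\right) - 1 = - 91 \cdot 2 \left(- 5 \left(1 - 10\right)\right) \left(-4\right) - 1 = - 91 \cdot 2 \left(\left(-5\right) \left(-9\right)\right) \left(-4\right) - 1 = - 91 \cdot 2 \cdot 45 \left(-4\right) - 1 = - 91 \cdot 90 \left(-4\right) - 1 = \left(-91\right) \left(-360\right) - 1 = 32760 - 1 = 32759$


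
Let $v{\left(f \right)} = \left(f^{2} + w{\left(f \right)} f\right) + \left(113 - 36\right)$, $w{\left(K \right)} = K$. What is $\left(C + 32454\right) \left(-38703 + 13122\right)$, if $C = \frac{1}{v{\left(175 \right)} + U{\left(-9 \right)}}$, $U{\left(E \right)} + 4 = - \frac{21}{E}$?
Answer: $- \frac{152737937554167}{183976} \approx -8.3021 \cdot 10^{8}$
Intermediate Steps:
$v{\left(f \right)} = 77 + 2 f^{2}$ ($v{\left(f \right)} = \left(f^{2} + f f\right) + \left(113 - 36\right) = \left(f^{2} + f^{2}\right) + 77 = 2 f^{2} + 77 = 77 + 2 f^{2}$)
$U{\left(E \right)} = -4 - \frac{21}{E}$
$C = \frac{3}{183976}$ ($C = \frac{1}{\left(77 + 2 \cdot 175^{2}\right) - \left(4 + \frac{21}{-9}\right)} = \frac{1}{\left(77 + 2 \cdot 30625\right) - \frac{5}{3}} = \frac{1}{\left(77 + 61250\right) + \left(-4 + \frac{7}{3}\right)} = \frac{1}{61327 - \frac{5}{3}} = \frac{1}{\frac{183976}{3}} = \frac{3}{183976} \approx 1.6306 \cdot 10^{-5}$)
$\left(C + 32454\right) \left(-38703 + 13122\right) = \left(\frac{3}{183976} + 32454\right) \left(-38703 + 13122\right) = \frac{5970757107}{183976} \left(-25581\right) = - \frac{152737937554167}{183976}$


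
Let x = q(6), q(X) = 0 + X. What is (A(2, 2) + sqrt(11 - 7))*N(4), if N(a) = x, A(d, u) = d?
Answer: 24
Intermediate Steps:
q(X) = X
x = 6
N(a) = 6
(A(2, 2) + sqrt(11 - 7))*N(4) = (2 + sqrt(11 - 7))*6 = (2 + sqrt(4))*6 = (2 + 2)*6 = 4*6 = 24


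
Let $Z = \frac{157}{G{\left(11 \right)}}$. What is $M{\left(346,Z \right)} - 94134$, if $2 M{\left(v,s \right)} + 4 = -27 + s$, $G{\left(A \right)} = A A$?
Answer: $- \frac{11392011}{121} \approx -94149.0$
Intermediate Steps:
$G{\left(A \right)} = A^{2}$
$Z = \frac{157}{121}$ ($Z = \frac{157}{11^{2}} = \frac{157}{121} \approx 1.2975$)
$M{\left(v,s \right)} = - \frac{31}{2} + \frac{s}{2}$ ($M{\left(v,s \right)} = -2 + \frac{-27 + s}{2} = -2 + \left(- \frac{27}{2} + \frac{s}{2}\right) = - \frac{31}{2} + \frac{s}{2}$)
$M{\left(346,Z \right)} - 94134 = \left(- \frac{31}{2} + \frac{1}{2} \cdot \frac{157}{121}\right) - 94134 = \left(- \frac{31}{2} + \frac{157}{242}\right) - 94134 = - \frac{1797}{121} - 94134 = - \frac{11392011}{121}$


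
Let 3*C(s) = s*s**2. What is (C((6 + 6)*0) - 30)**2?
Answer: 900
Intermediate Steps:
C(s) = s**3/3 (C(s) = (s*s**2)/3 = s**3/3)
(C((6 + 6)*0) - 30)**2 = (((6 + 6)*0)**3/3 - 30)**2 = ((12*0)**3/3 - 30)**2 = ((1/3)*0**3 - 30)**2 = ((1/3)*0 - 30)**2 = (0 - 30)**2 = (-30)**2 = 900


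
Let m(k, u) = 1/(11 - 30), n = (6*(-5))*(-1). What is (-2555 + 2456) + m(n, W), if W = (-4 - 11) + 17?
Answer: -1882/19 ≈ -99.053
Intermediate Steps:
W = 2 (W = -15 + 17 = 2)
n = 30 (n = -30*(-1) = 30)
m(k, u) = -1/19 (m(k, u) = 1/(-19) = -1/19)
(-2555 + 2456) + m(n, W) = (-2555 + 2456) - 1/19 = -99 - 1/19 = -1882/19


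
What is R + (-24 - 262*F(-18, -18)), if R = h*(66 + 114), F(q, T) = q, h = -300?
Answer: -49308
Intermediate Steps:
R = -54000 (R = -300*(66 + 114) = -300*180 = -54000)
R + (-24 - 262*F(-18, -18)) = -54000 + (-24 - 262*(-18)) = -54000 + (-24 + 4716) = -54000 + 4692 = -49308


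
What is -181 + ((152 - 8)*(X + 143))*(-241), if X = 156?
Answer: -10376677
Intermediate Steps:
-181 + ((152 - 8)*(X + 143))*(-241) = -181 + ((152 - 8)*(156 + 143))*(-241) = -181 + (144*299)*(-241) = -181 + 43056*(-241) = -181 - 10376496 = -10376677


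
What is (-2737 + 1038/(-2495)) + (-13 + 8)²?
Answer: -6767478/2495 ≈ -2712.4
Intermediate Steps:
(-2737 + 1038/(-2495)) + (-13 + 8)² = (-2737 + 1038*(-1/2495)) + (-5)² = (-2737 - 1038/2495) + 25 = -6829853/2495 + 25 = -6767478/2495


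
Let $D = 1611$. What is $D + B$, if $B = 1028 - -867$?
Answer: $3506$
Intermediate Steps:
$B = 1895$ ($B = 1028 + 867 = 1895$)
$D + B = 1611 + 1895 = 3506$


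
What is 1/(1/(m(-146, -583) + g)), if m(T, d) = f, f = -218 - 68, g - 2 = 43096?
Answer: 42812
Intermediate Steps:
g = 43098 (g = 2 + 43096 = 43098)
f = -286
m(T, d) = -286
1/(1/(m(-146, -583) + g)) = 1/(1/(-286 + 43098)) = 1/(1/42812) = 42812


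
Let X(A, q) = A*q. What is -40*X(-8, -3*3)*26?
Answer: -74880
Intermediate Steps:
-40*X(-8, -3*3)*26 = -(-320)*(-3*3)*26 = -(-320)*(-9)*26 = -40*72*26 = -2880*26 = -74880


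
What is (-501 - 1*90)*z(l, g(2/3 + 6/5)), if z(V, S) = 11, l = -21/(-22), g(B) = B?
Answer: -6501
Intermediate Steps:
l = 21/22 (l = -21*(-1/22) = 21/22 ≈ 0.95455)
(-501 - 1*90)*z(l, g(2/3 + 6/5)) = (-501 - 1*90)*11 = (-501 - 90)*11 = -591*11 = -6501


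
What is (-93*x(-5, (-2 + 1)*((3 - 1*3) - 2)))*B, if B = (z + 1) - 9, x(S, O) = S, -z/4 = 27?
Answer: -53940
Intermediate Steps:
z = -108 (z = -4*27 = -108)
B = -116 (B = (-108 + 1) - 9 = -107 - 9 = -116)
(-93*x(-5, (-2 + 1)*((3 - 1*3) - 2)))*B = -93*(-5)*(-116) = 465*(-116) = -53940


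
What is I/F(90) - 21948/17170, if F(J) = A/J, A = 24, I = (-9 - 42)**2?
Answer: 334899879/34340 ≈ 9752.5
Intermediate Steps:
I = 2601 (I = (-51)**2 = 2601)
F(J) = 24/J
I/F(90) - 21948/17170 = 2601/((24/90)) - 21948/17170 = 2601/((24*(1/90))) - 21948*1/17170 = 2601/(4/15) - 10974/8585 = 2601*(15/4) - 10974/8585 = 39015/4 - 10974/8585 = 334899879/34340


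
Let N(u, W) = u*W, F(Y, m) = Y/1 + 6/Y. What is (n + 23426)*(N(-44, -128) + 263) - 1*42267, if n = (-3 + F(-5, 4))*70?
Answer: 134257623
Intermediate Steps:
F(Y, m) = Y + 6/Y (F(Y, m) = Y*1 + 6/Y = Y + 6/Y)
N(u, W) = W*u
n = -644 (n = (-3 + (-5 + 6/(-5)))*70 = (-3 + (-5 + 6*(-⅕)))*70 = (-3 + (-5 - 6/5))*70 = (-3 - 31/5)*70 = -46/5*70 = -644)
(n + 23426)*(N(-44, -128) + 263) - 1*42267 = (-644 + 23426)*(-128*(-44) + 263) - 1*42267 = 22782*(5632 + 263) - 42267 = 22782*5895 - 42267 = 134299890 - 42267 = 134257623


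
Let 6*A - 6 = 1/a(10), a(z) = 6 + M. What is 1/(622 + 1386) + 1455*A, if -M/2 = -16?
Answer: 55754649/38152 ≈ 1461.4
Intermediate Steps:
M = 32 (M = -2*(-16) = 32)
a(z) = 38 (a(z) = 6 + 32 = 38)
A = 229/228 (A = 1 + (⅙)/38 = 1 + (⅙)*(1/38) = 1 + 1/228 = 229/228 ≈ 1.0044)
1/(622 + 1386) + 1455*A = 1/(622 + 1386) + 1455*(229/228) = 1/2008 + 111065/76 = 55754649/38152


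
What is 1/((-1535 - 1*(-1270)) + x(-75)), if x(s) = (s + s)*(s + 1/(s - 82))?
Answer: 157/1724795 ≈ 9.1025e-5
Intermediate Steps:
x(s) = 2*s*(s + 1/(-82 + s)) (x(s) = (2*s)*(s + 1/(-82 + s)) = 2*s*(s + 1/(-82 + s)))
1/((-1535 - 1*(-1270)) + x(-75)) = 1/((-1535 - 1*(-1270)) + 2*(-75)*(1 + (-75)² - 82*(-75))/(-82 - 75)) = 1/((-1535 + 1270) + 2*(-75)*(1 + 5625 + 6150)/(-157)) = 1/(-265 + 2*(-75)*(-1/157)*11776) = 1/(-265 + 1766400/157) = 1/(1724795/157) = 157/1724795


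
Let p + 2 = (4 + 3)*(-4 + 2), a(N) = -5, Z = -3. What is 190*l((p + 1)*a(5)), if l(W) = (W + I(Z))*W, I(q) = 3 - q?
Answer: 1154250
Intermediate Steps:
p = -16 (p = -2 + (4 + 3)*(-4 + 2) = -2 + 7*(-2) = -2 - 14 = -16)
l(W) = W*(6 + W) (l(W) = (W + (3 - 1*(-3)))*W = (W + (3 + 3))*W = (W + 6)*W = (6 + W)*W = W*(6 + W))
190*l((p + 1)*a(5)) = 190*(((-16 + 1)*(-5))*(6 + (-16 + 1)*(-5))) = 190*((-15*(-5))*(6 - 15*(-5))) = 190*(75*(6 + 75)) = 190*(75*81) = 190*6075 = 1154250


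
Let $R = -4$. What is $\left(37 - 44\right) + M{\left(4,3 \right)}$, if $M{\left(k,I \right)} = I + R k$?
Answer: $-20$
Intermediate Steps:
$M{\left(k,I \right)} = I - 4 k$
$\left(37 - 44\right) + M{\left(4,3 \right)} = \left(37 - 44\right) + \left(3 - 16\right) = \left(37 - 44\right) - 13 = -7 - 13 = -20$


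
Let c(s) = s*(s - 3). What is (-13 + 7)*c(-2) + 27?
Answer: -33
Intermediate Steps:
c(s) = s*(-3 + s)
(-13 + 7)*c(-2) + 27 = (-13 + 7)*(-2*(-3 - 2)) + 27 = -(-12)*(-5) + 27 = -6*10 + 27 = -60 + 27 = -33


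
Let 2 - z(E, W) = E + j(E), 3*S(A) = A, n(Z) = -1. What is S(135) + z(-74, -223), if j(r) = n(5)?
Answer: 122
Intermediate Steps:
j(r) = -1
S(A) = A/3
z(E, W) = 3 - E (z(E, W) = 2 - (E - 1) = 2 - (-1 + E) = 2 + (1 - E) = 3 - E)
S(135) + z(-74, -223) = (⅓)*135 + (3 - 1*(-74)) = 45 + (3 + 74) = 45 + 77 = 122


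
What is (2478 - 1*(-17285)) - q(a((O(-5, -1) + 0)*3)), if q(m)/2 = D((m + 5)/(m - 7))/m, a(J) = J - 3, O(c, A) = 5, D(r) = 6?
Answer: 19762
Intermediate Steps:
a(J) = -3 + J
q(m) = 12/m (q(m) = 2*(6/m) = 12/m)
(2478 - 1*(-17285)) - q(a((O(-5, -1) + 0)*3)) = (2478 - 1*(-17285)) - 12/(-3 + (5 + 0)*3) = (2478 + 17285) - 12/(-3 + 5*3) = 19763 - 12/(-3 + 15) = 19763 - 12/12 = 19763 - 1*1 = 19763 - 1 = 19762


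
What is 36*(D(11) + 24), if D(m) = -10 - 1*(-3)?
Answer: 612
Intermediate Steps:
D(m) = -7 (D(m) = -10 + 3 = -7)
36*(D(11) + 24) = 36*(-7 + 24) = 36*17 = 612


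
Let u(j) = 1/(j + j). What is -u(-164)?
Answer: 1/328 ≈ 0.0030488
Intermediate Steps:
u(j) = 1/(2*j)
-u(-164) = -1/(2*(-164)) = -(-1)/(2*164) = -1*(-1/328) = 1/328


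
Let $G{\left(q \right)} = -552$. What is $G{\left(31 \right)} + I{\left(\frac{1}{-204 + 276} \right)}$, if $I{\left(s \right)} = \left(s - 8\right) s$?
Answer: $- \frac{2862143}{5184} \approx -552.11$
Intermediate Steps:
$I{\left(s \right)} = s \left(-8 + s\right)$ ($I{\left(s \right)} = \left(-8 + s\right) s = s \left(-8 + s\right)$)
$G{\left(31 \right)} + I{\left(\frac{1}{-204 + 276} \right)} = -552 + \frac{-8 + \frac{1}{-204 + 276}}{-204 + 276} = -552 + \frac{-8 + \frac{1}{72}}{72} = -552 + \frac{1}{72} \left(- \frac{575}{72}\right) = -552 - \frac{575}{5184} = - \frac{2862143}{5184}$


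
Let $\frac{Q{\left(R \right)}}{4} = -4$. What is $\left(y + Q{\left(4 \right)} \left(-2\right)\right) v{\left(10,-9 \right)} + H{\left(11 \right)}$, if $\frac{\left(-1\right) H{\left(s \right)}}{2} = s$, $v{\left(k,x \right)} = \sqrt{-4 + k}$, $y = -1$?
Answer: $-22 + 31 \sqrt{6} \approx 53.934$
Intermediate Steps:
$Q{\left(R \right)} = -16$ ($Q{\left(R \right)} = 4 \left(-4\right) = -16$)
$H{\left(s \right)} = - 2 s$
$\left(y + Q{\left(4 \right)} \left(-2\right)\right) v{\left(10,-9 \right)} + H{\left(11 \right)} = \left(-1 - -32\right) \sqrt{-4 + 10} - 22 = \left(-1 + 32\right) \sqrt{6} - 22 = 31 \sqrt{6} - 22 = -22 + 31 \sqrt{6}$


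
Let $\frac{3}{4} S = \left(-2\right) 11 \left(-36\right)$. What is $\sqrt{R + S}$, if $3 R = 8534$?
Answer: $\frac{\sqrt{35106}}{3} \approx 62.455$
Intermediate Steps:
$R = \frac{8534}{3}$ ($R = \frac{1}{3} \cdot 8534 = \frac{8534}{3} \approx 2844.7$)
$S = 1056$ ($S = \frac{4 \left(-2\right) 11 \left(-36\right)}{3} = \frac{4 \left(\left(-22\right) \left(-36\right)\right)}{3} = \frac{4}{3} \cdot 792 = 1056$)
$\sqrt{R + S} = \sqrt{\frac{8534}{3} + 1056} = \sqrt{\frac{11702}{3}} = \frac{\sqrt{35106}}{3}$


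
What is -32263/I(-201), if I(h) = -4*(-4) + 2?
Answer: -32263/18 ≈ -1792.4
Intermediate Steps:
I(h) = 18 (I(h) = 16 + 2 = 18)
-32263/I(-201) = -32263/18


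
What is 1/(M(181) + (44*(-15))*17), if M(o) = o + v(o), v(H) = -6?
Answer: -1/11045 ≈ -9.0539e-5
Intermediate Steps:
M(o) = -6 + o (M(o) = o - 6 = -6 + o)
1/(M(181) + (44*(-15))*17) = 1/((-6 + 181) + (44*(-15))*17) = 1/(175 - 660*17) = 1/(175 - 11220) = 1/(-11045) = -1/11045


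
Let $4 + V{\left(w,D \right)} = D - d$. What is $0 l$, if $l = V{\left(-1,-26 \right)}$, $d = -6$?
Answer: $0$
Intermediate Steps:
$V{\left(w,D \right)} = 2 + D$ ($V{\left(w,D \right)} = -4 + \left(D - -6\right) = -4 + \left(D + 6\right) = -4 + \left(6 + D\right) = 2 + D$)
$l = -24$ ($l = 2 - 26 = -24$)
$0 l = 0 \left(-24\right) = 0$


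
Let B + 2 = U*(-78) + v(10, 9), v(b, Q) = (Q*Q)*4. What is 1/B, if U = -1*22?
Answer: 1/2038 ≈ 0.00049068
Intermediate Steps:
v(b, Q) = 4*Q² (v(b, Q) = Q²*4 = 4*Q²)
U = -22
B = 2038 (B = -2 + (-22*(-78) + 4*9²) = -2 + (1716 + 4*81) = -2 + (1716 + 324) = -2 + 2040 = 2038)
1/B = 1/2038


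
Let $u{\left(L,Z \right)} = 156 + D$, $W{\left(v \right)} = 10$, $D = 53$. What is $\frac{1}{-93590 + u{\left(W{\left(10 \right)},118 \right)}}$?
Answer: $- \frac{1}{93381} \approx -1.0709 \cdot 10^{-5}$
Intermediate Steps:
$u{\left(L,Z \right)} = 209$ ($u{\left(L,Z \right)} = 156 + 53 = 209$)
$\frac{1}{-93590 + u{\left(W{\left(10 \right)},118 \right)}} = \frac{1}{-93590 + 209} = \frac{1}{-93381} = - \frac{1}{93381}$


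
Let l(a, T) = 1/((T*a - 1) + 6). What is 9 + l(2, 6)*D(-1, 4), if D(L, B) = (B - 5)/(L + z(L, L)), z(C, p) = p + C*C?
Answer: 154/17 ≈ 9.0588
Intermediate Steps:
z(C, p) = p + C²
D(L, B) = (-5 + B)/(L² + 2*L) (D(L, B) = (B - 5)/(L + (L + L²)) = (-5 + B)/(L² + 2*L))
l(a, T) = 1/(5 + T*a) (l(a, T) = 1/((-1 + T*a) + 6) = 1/(5 + T*a))
9 + l(2, 6)*D(-1, 4) = 9 + ((-5 + 4)/((-1)*(2 - 1)))/(5 + 6*2) = 9 + (-1*(-1)/1)/(5 + 12) = 9 + (-1*1*(-1))/17 = 9 + (1/17)*1 = 9 + 1/17 = 154/17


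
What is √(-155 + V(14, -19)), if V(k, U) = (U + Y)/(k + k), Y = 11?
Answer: I*√7609/7 ≈ 12.461*I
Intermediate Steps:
V(k, U) = (11 + U)/(2*k) (V(k, U) = (U + 11)/(k + k) = (11 + U)/((2*k)) = (11 + U)*(1/(2*k)) = (11 + U)/(2*k))
√(-155 + V(14, -19)) = √(-155 + (½)*(11 - 19)/14) = √(-155 + (½)*(1/14)*(-8)) = √(-155 - 2/7) = √(-1087/7) = I*√7609/7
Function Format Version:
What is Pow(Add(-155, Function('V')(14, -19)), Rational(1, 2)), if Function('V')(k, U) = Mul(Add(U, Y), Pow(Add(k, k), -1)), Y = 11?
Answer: Mul(Rational(1, 7), I, Pow(7609, Rational(1, 2))) ≈ Mul(12.461, I)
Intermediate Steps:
Function('V')(k, U) = Mul(Rational(1, 2), Pow(k, -1), Add(11, U)) (Function('V')(k, U) = Mul(Add(U, 11), Pow(Add(k, k), -1)) = Mul(Add(11, U), Pow(Mul(2, k), -1)) = Mul(Add(11, U), Mul(Rational(1, 2), Pow(k, -1))) = Mul(Rational(1, 2), Pow(k, -1), Add(11, U)))
Pow(Add(-155, Function('V')(14, -19)), Rational(1, 2)) = Pow(Add(-155, Mul(Rational(1, 2), Pow(14, -1), Add(11, -19))), Rational(1, 2)) = Pow(Add(-155, Mul(Rational(1, 2), Rational(1, 14), -8)), Rational(1, 2)) = Pow(Add(-155, Rational(-2, 7)), Rational(1, 2)) = Pow(Rational(-1087, 7), Rational(1, 2)) = Mul(Rational(1, 7), I, Pow(7609, Rational(1, 2)))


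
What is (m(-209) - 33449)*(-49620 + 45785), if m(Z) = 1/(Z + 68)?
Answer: 18087048850/141 ≈ 1.2828e+8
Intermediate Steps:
m(Z) = 1/(68 + Z)
(m(-209) - 33449)*(-49620 + 45785) = (1/(68 - 209) - 33449)*(-49620 + 45785) = (1/(-141) - 33449)*(-3835) = (-1/141 - 33449)*(-3835) = -4716310/141*(-3835) = 18087048850/141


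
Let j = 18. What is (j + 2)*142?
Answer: 2840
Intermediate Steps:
(j + 2)*142 = (18 + 2)*142 = 20*142 = 2840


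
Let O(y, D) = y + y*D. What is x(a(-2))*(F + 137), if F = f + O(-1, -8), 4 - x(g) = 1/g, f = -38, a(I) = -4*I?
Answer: 1643/4 ≈ 410.75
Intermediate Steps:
O(y, D) = y + D*y
x(g) = 4 - 1/g
F = -31 (F = -38 - (1 - 8) = -38 - 1*(-7) = -38 + 7 = -31)
x(a(-2))*(F + 137) = (4 - 1/((-4*(-2))))*(-31 + 137) = (4 - 1/8)*106 = (31/8)*106 = 1643/4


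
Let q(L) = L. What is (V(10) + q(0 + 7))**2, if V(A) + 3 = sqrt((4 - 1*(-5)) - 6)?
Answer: (4 + sqrt(3))**2 ≈ 32.856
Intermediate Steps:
V(A) = -3 + sqrt(3) (V(A) = -3 + sqrt((4 - 1*(-5)) - 6) = -3 + sqrt((4 + 5) - 6) = -3 + sqrt(9 - 6) = -3 + sqrt(3))
(V(10) + q(0 + 7))**2 = ((-3 + sqrt(3)) + (0 + 7))**2 = ((-3 + sqrt(3)) + 7)**2 = (4 + sqrt(3))**2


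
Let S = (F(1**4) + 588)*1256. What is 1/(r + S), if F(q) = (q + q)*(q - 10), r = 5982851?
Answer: 1/6698771 ≈ 1.4928e-7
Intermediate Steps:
F(q) = 2*q*(-10 + q) (F(q) = (2*q)*(-10 + q) = 2*q*(-10 + q))
S = 715920 (S = (2*1**4*(-10 + 1**4) + 588)*1256 = (2*1*(-10 + 1) + 588)*1256 = (2*1*(-9) + 588)*1256 = (-18 + 588)*1256 = 570*1256 = 715920)
1/(r + S) = 1/(5982851 + 715920) = 1/6698771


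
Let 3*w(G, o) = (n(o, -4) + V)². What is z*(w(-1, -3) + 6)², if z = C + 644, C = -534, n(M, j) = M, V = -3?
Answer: 35640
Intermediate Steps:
w(G, o) = (-3 + o)²/3 (w(G, o) = (o - 3)²/3 = (-3 + o)²/3)
z = 110 (z = -534 + 644 = 110)
z*(w(-1, -3) + 6)² = 110*((-3 - 3)²/3 + 6)² = 110*((⅓)*(-6)² + 6)² = 110*((⅓)*36 + 6)² = 110*(12 + 6)² = 110*18² = 110*324 = 35640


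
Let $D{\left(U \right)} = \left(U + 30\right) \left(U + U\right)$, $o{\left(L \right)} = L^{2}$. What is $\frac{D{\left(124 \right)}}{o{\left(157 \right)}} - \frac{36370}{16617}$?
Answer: $- \frac{261847666}{409592433} \approx -0.63929$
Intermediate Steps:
$D{\left(U \right)} = 2 U \left(30 + U\right)$ ($D{\left(U \right)} = \left(30 + U\right) 2 U = 2 U \left(30 + U\right)$)
$\frac{D{\left(124 \right)}}{o{\left(157 \right)}} - \frac{36370}{16617} = \frac{2 \cdot 124 \left(30 + 124\right)}{157^{2}} - \frac{36370}{16617} = \frac{2 \cdot 124 \cdot 154}{24649} - \frac{36370}{16617} = 38192 \cdot \frac{1}{24649} - \frac{36370}{16617} = \frac{38192}{24649} - \frac{36370}{16617} = - \frac{261847666}{409592433}$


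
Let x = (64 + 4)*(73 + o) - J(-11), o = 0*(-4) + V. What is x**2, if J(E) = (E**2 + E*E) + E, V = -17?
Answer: 12794929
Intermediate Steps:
o = -17 (o = 0*(-4) - 17 = 0 - 17 = -17)
J(E) = E + 2*E**2 (J(E) = (E**2 + E**2) + E = 2*E**2 + E = E + 2*E**2)
x = 3577 (x = (64 + 4)*(73 - 17) - (-11)*(1 + 2*(-11)) = 68*56 - (-11)*(1 - 22) = 3808 - (-11)*(-21) = 3808 - 1*231 = 3808 - 231 = 3577)
x**2 = 3577**2 = 12794929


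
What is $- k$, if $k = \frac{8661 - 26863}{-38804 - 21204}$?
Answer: $- \frac{9101}{30004} \approx -0.30333$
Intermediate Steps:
$k = \frac{9101}{30004}$ ($k = - \frac{18202}{-60008} = \left(-18202\right) \left(- \frac{1}{60008}\right) = \frac{9101}{30004} \approx 0.30333$)
$- k = \left(-1\right) \frac{9101}{30004} = - \frac{9101}{30004}$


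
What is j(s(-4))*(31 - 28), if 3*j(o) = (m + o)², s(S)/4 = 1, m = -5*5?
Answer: 441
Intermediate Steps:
m = -25
s(S) = 4 (s(S) = 4*1 = 4)
j(o) = (-25 + o)²/3
j(s(-4))*(31 - 28) = ((-25 + 4)²/3)*(31 - 28) = ((⅓)*(-21)²)*3 = ((⅓)*441)*3 = 147*3 = 441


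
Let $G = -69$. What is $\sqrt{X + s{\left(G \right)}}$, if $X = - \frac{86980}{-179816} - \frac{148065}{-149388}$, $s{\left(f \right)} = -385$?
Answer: $\frac{5 i \sqrt{28429730289463111}}{43048642} \approx 19.584 i$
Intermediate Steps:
$X = \frac{1650759345}{1119264692}$ ($X = \left(-86980\right) \left(- \frac{1}{179816}\right) - - \frac{49355}{49796} = \frac{21745}{44954} + \frac{49355}{49796} = \frac{1650759345}{1119264692} \approx 1.4749$)
$\sqrt{X + s{\left(G \right)}} = \sqrt{\frac{1650759345}{1119264692} - 385} = \sqrt{- \frac{429266147075}{1119264692}} = \frac{5 i \sqrt{28429730289463111}}{43048642}$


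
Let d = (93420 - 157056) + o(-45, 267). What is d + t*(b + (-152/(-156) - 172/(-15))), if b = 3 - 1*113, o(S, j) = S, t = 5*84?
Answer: -1360525/13 ≈ -1.0466e+5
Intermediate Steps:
t = 420
b = -110 (b = 3 - 113 = -110)
d = -63681 (d = (93420 - 157056) - 45 = -63636 - 45 = -63681)
d + t*(b + (-152/(-156) - 172/(-15))) = -63681 + 420*(-110 + (-152/(-156) - 172/(-15))) = -63681 + 420*(-110 + (-152*(-1/156) - 172*(-1/15))) = -63681 + 420*(-110 + (38/39 + 172/15)) = -63681 + 420*(-110 + 2426/195) = -63681 + 420*(-19024/195) = -63681 - 532672/13 = -1360525/13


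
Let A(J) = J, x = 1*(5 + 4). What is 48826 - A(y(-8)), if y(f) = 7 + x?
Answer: 48810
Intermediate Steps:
x = 9 (x = 1*9 = 9)
y(f) = 16 (y(f) = 7 + 9 = 16)
48826 - A(y(-8)) = 48826 - 1*16 = 48826 - 16 = 48810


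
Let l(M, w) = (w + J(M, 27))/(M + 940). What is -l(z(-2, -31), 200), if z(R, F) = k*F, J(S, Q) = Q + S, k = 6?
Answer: -41/754 ≈ -0.054377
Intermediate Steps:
z(R, F) = 6*F
l(M, w) = (27 + M + w)/(940 + M) (l(M, w) = (w + (27 + M))/(M + 940) = (27 + M + w)/(940 + M))
-l(z(-2, -31), 200) = -(27 + 6*(-31) + 200)/(940 + 6*(-31)) = -(27 - 186 + 200)/(940 - 186) = -41/754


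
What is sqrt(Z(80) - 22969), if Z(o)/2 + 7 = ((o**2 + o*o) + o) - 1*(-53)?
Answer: 31*sqrt(3) ≈ 53.694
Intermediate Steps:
Z(o) = 92 + 2*o + 4*o**2 (Z(o) = -14 + 2*(((o**2 + o*o) + o) - 1*(-53)) = -14 + 2*(((o**2 + o**2) + o) + 53) = -14 + 2*((2*o**2 + o) + 53) = -14 + 2*((o + 2*o**2) + 53) = -14 + 2*(53 + o + 2*o**2) = -14 + (106 + 2*o + 4*o**2) = 92 + 2*o + 4*o**2)
sqrt(Z(80) - 22969) = sqrt((92 + 2*80 + 4*80**2) - 22969) = sqrt((92 + 160 + 4*6400) - 22969) = sqrt((92 + 160 + 25600) - 22969) = sqrt(25852 - 22969) = sqrt(2883) = 31*sqrt(3)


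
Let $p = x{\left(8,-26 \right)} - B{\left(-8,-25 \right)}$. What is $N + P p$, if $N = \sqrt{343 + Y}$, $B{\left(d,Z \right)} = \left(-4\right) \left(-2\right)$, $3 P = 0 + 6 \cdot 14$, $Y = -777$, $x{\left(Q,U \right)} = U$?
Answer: $-952 + i \sqrt{434} \approx -952.0 + 20.833 i$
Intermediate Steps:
$P = 28$ ($P = \frac{0 + 6 \cdot 14}{3} = \frac{0 + 84}{3} = \frac{1}{3} \cdot 84 = 28$)
$B{\left(d,Z \right)} = 8$
$p = -34$ ($p = -26 - 8 = -34$)
$N = i \sqrt{434}$ ($N = \sqrt{343 - 777} = \sqrt{-434} = i \sqrt{434} \approx 20.833 i$)
$N + P p = i \sqrt{434} + 28 \left(-34\right) = i \sqrt{434} - 952 = -952 + i \sqrt{434}$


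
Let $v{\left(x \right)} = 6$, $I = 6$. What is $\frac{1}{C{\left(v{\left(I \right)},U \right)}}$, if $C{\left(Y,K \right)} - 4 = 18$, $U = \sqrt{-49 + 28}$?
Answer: $\frac{1}{22} \approx 0.045455$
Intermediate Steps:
$U = i \sqrt{21}$ ($U = \sqrt{-21} = i \sqrt{21} \approx 4.5826 i$)
$C{\left(Y,K \right)} = 22$ ($C{\left(Y,K \right)} = 4 + 18 = 22$)
$\frac{1}{C{\left(v{\left(I \right)},U \right)}} = \frac{1}{22}$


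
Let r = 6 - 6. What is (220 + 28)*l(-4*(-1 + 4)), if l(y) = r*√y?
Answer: 0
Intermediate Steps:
r = 0
l(y) = 0 (l(y) = 0*√y = 0)
(220 + 28)*l(-4*(-1 + 4)) = (220 + 28)*0 = 248*0 = 0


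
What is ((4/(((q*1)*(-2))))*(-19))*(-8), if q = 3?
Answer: -304/3 ≈ -101.33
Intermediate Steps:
((4/(((q*1)*(-2))))*(-19))*(-8) = ((4/(((3*1)*(-2))))*(-19))*(-8) = ((4/((3*(-2))))*(-19))*(-8) = ((4/(-6))*(-19))*(-8) = ((4*(-⅙))*(-19))*(-8) = -⅔*(-19)*(-8) = (38/3)*(-8) = -304/3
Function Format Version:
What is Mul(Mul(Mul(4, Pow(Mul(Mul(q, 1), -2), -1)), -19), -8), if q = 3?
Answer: Rational(-304, 3) ≈ -101.33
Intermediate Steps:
Mul(Mul(Mul(4, Pow(Mul(Mul(q, 1), -2), -1)), -19), -8) = Mul(Mul(Mul(4, Pow(Mul(Mul(3, 1), -2), -1)), -19), -8) = Mul(Mul(Mul(4, Pow(Mul(3, -2), -1)), -19), -8) = Mul(Mul(Mul(4, Pow(-6, -1)), -19), -8) = Mul(Mul(Mul(4, Rational(-1, 6)), -19), -8) = Mul(Mul(Rational(-2, 3), -19), -8) = Mul(Rational(38, 3), -8) = Rational(-304, 3)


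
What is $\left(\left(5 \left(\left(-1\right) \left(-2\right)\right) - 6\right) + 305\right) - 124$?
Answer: $185$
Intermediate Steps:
$\left(\left(5 \left(\left(-1\right) \left(-2\right)\right) - 6\right) + 305\right) - 124 = \left(\left(5 \cdot 2 - 6\right) + 305\right) - 124 = \left(\left(10 - 6\right) + 305\right) - 124 = \left(4 + 305\right) - 124 = 309 - 124 = 185$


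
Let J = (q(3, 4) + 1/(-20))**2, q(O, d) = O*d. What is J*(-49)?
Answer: -2798929/400 ≈ -6997.3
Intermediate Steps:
J = 57121/400 (J = (3*4 + 1/(-20))**2 = (12 - 1/20)**2 = (239/20)**2 = 57121/400 ≈ 142.80)
J*(-49) = (57121/400)*(-49) = -2798929/400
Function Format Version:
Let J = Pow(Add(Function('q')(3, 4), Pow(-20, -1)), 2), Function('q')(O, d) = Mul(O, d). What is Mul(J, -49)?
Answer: Rational(-2798929, 400) ≈ -6997.3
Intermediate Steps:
J = Rational(57121, 400) (J = Pow(Add(Mul(3, 4), Pow(-20, -1)), 2) = Pow(Add(12, Rational(-1, 20)), 2) = Pow(Rational(239, 20), 2) = Rational(57121, 400) ≈ 142.80)
Mul(J, -49) = Mul(Rational(57121, 400), -49) = Rational(-2798929, 400)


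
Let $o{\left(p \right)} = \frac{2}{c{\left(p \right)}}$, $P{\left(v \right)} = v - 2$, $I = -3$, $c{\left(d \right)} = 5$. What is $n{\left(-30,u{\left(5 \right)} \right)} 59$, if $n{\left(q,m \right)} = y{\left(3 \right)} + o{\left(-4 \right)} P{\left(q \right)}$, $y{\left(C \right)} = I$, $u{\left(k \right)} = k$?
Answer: $- \frac{4661}{5} \approx -932.2$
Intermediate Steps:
$P{\left(v \right)} = -2 + v$
$y{\left(C \right)} = -3$
$o{\left(p \right)} = \frac{2}{5}$
$n{\left(q,m \right)} = - \frac{19}{5} + \frac{2 q}{5}$ ($n{\left(q,m \right)} = -3 + \frac{2 \left(-2 + q\right)}{5} = -3 + \left(- \frac{4}{5} + \frac{2 q}{5}\right) = - \frac{19}{5} + \frac{2 q}{5}$)
$n{\left(-30,u{\left(5 \right)} \right)} 59 = \left(- \frac{19}{5} + \frac{2}{5} \left(-30\right)\right) 59 = \left(- \frac{19}{5} - 12\right) 59 = \left(- \frac{79}{5}\right) 59 = - \frac{4661}{5}$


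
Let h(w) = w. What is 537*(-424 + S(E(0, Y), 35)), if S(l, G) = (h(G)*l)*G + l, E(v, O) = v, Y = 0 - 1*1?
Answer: -227688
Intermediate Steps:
Y = -1 (Y = 0 - 1 = -1)
S(l, G) = l + l*G² (S(l, G) = (G*l)*G + l = l*G² + l = l + l*G²)
537*(-424 + S(E(0, Y), 35)) = 537*(-424 + 0*(1 + 35²)) = 537*(-424 + 0*(1 + 1225)) = 537*(-424 + 0*1226) = 537*(-424 + 0) = 537*(-424) = -227688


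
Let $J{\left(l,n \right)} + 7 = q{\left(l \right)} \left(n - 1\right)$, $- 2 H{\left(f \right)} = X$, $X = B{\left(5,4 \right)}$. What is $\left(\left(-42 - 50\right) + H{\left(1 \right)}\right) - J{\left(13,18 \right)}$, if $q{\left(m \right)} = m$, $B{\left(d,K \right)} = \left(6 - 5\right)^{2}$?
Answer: $- \frac{613}{2} \approx -306.5$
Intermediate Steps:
$B{\left(d,K \right)} = 1$ ($B{\left(d,K \right)} = 1^{2} = 1$)
$X = 1$
$H{\left(f \right)} = - \frac{1}{2}$ ($H{\left(f \right)} = \left(- \frac{1}{2}\right) 1 = - \frac{1}{2}$)
$J{\left(l,n \right)} = -7 + l \left(-1 + n\right)$ ($J{\left(l,n \right)} = -7 + l \left(n - 1\right) = -7 + l \left(-1 + n\right)$)
$\left(\left(-42 - 50\right) + H{\left(1 \right)}\right) - J{\left(13,18 \right)} = \left(\left(-42 - 50\right) - \frac{1}{2}\right) - \left(-7 - 13 + 13 \cdot 18\right) = \left(-92 - \frac{1}{2}\right) - \left(-7 - 13 + 234\right) = - \frac{185}{2} - 214 = - \frac{613}{2}$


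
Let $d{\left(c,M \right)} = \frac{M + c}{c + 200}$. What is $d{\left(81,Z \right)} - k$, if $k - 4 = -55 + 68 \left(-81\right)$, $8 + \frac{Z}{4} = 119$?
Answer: $\frac{1562604}{281} \approx 5560.9$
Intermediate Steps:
$Z = 444$ ($Z = -32 + 4 \cdot 119 = -32 + 476 = 444$)
$d{\left(c,M \right)} = \frac{M + c}{200 + c}$
$k = -5559$ ($k = 4 + \left(-55 + 68 \left(-81\right)\right) = 4 - 5563 = -5559$)
$d{\left(81,Z \right)} - k = \frac{444 + 81}{200 + 81} - -5559 = \frac{1}{281} \cdot 525 + 5559 = \frac{525}{281} + 5559 = \frac{1562604}{281}$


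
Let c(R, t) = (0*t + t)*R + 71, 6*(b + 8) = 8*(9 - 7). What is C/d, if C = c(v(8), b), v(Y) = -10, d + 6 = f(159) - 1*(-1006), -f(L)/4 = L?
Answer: 373/1092 ≈ 0.34158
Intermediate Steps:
f(L) = -4*L
d = 364 (d = -6 + (-4*159 - 1*(-1006)) = -6 + (-636 + 1006) = -6 + 370 = 364)
b = -16/3 (b = -8 + (8*(9 - 7))/6 = -8 + (8*2)/6 = -8 + (⅙)*16 = -8 + 8/3 = -16/3 ≈ -5.3333)
c(R, t) = 71 + R*t (c(R, t) = (0 + t)*R + 71 = t*R + 71 = R*t + 71 = 71 + R*t)
C = 373/3 (C = 71 - 10*(-16/3) = 71 + 160/3 = 373/3 ≈ 124.33)
C/d = (373/3)/364 = (373/3)*(1/364) = 373/1092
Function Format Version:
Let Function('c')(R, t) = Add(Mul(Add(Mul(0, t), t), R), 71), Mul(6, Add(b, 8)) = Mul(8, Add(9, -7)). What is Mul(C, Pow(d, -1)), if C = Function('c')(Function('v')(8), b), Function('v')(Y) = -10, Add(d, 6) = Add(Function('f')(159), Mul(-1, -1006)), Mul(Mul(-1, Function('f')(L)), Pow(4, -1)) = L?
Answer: Rational(373, 1092) ≈ 0.34158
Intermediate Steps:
Function('f')(L) = Mul(-4, L)
d = 364 (d = Add(-6, Add(Mul(-4, 159), Mul(-1, -1006))) = Add(-6, Add(-636, 1006)) = Add(-6, 370) = 364)
b = Rational(-16, 3) (b = Add(-8, Mul(Rational(1, 6), Mul(8, Add(9, -7)))) = Add(-8, Mul(Rational(1, 6), Mul(8, 2))) = Add(-8, Mul(Rational(1, 6), 16)) = Add(-8, Rational(8, 3)) = Rational(-16, 3) ≈ -5.3333)
Function('c')(R, t) = Add(71, Mul(R, t)) (Function('c')(R, t) = Add(Mul(Add(0, t), R), 71) = Add(Mul(t, R), 71) = Add(Mul(R, t), 71) = Add(71, Mul(R, t)))
C = Rational(373, 3) (C = Add(71, Mul(-10, Rational(-16, 3))) = Add(71, Rational(160, 3)) = Rational(373, 3) ≈ 124.33)
Mul(C, Pow(d, -1)) = Mul(Rational(373, 3), Pow(364, -1)) = Mul(Rational(373, 3), Rational(1, 364)) = Rational(373, 1092)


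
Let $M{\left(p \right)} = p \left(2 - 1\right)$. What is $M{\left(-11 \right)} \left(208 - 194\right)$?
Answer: $-154$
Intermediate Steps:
$M{\left(p \right)} = p$ ($M{\left(p \right)} = p 1 = p$)
$M{\left(-11 \right)} \left(208 - 194\right) = - 11 \left(208 - 194\right) = \left(-11\right) 14 = -154$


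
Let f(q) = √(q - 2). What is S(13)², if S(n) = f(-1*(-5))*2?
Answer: 12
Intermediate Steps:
f(q) = √(-2 + q)
S(n) = 2*√3 (S(n) = √(-2 - 1*(-5))*2 = √(-2 + 5)*2 = √3*2 = 2*√3)
S(13)² = (2*√3)² = 12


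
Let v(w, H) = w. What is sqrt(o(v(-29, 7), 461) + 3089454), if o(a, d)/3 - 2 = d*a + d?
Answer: 4*sqrt(190671) ≈ 1746.6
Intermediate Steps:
o(a, d) = 6 + 3*d + 3*a*d (o(a, d) = 6 + 3*(d*a + d) = 6 + 3*(a*d + d) = 6 + 3*(d + a*d) = 6 + (3*d + 3*a*d) = 6 + 3*d + 3*a*d)
sqrt(o(v(-29, 7), 461) + 3089454) = sqrt((6 + 3*461 + 3*(-29)*461) + 3089454) = sqrt((6 + 1383 - 40107) + 3089454) = sqrt(-38718 + 3089454) = sqrt(3050736) = 4*sqrt(190671)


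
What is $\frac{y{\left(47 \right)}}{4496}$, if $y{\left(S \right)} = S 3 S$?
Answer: $\frac{6627}{4496} \approx 1.474$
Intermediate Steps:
$y{\left(S \right)} = 3 S^{2}$ ($y{\left(S \right)} = 3 S S = 3 S^{2}$)
$\frac{y{\left(47 \right)}}{4496} = \frac{3 \cdot 47^{2}}{4496} = 3 \cdot 2209 \cdot \frac{1}{4496} = 6627 \cdot \frac{1}{4496} = \frac{6627}{4496}$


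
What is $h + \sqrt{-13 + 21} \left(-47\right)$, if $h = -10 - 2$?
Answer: $-12 - 94 \sqrt{2} \approx -144.94$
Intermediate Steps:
$h = -12$
$h + \sqrt{-13 + 21} \left(-47\right) = -12 + \sqrt{-13 + 21} \left(-47\right) = -12 + \sqrt{8} \left(-47\right) = -12 + 2 \sqrt{2} \left(-47\right) = -12 - 94 \sqrt{2}$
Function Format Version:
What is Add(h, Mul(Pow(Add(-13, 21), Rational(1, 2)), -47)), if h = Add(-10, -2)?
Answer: Add(-12, Mul(-94, Pow(2, Rational(1, 2)))) ≈ -144.94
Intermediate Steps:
h = -12
Add(h, Mul(Pow(Add(-13, 21), Rational(1, 2)), -47)) = Add(-12, Mul(Pow(Add(-13, 21), Rational(1, 2)), -47)) = Add(-12, Mul(Pow(8, Rational(1, 2)), -47)) = Add(-12, Mul(Mul(2, Pow(2, Rational(1, 2))), -47)) = Add(-12, Mul(-94, Pow(2, Rational(1, 2))))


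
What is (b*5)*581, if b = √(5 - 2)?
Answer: 2905*√3 ≈ 5031.6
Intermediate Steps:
b = √3 ≈ 1.7320
(b*5)*581 = (√3*5)*581 = (5*√3)*581 = 2905*√3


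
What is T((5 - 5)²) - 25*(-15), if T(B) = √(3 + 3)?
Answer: 375 + √6 ≈ 377.45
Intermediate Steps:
T(B) = √6
T((5 - 5)²) - 25*(-15) = √6 - 25*(-15) = √6 + 375 = 375 + √6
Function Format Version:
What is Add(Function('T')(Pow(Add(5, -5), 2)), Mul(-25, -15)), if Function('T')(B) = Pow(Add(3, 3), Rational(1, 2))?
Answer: Add(375, Pow(6, Rational(1, 2))) ≈ 377.45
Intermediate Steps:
Function('T')(B) = Pow(6, Rational(1, 2))
Add(Function('T')(Pow(Add(5, -5), 2)), Mul(-25, -15)) = Add(Pow(6, Rational(1, 2)), Mul(-25, -15)) = Add(Pow(6, Rational(1, 2)), 375) = Add(375, Pow(6, Rational(1, 2)))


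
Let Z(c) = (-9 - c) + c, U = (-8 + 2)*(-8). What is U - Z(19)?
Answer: 57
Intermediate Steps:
U = 48 (U = -6*(-8) = 48)
Z(c) = -9
U - Z(19) = 48 - 1*(-9) = 48 + 9 = 57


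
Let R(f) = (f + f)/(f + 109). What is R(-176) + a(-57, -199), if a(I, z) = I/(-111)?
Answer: 14297/2479 ≈ 5.7672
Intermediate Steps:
R(f) = 2*f/(109 + f) (R(f) = (2*f)/(109 + f) = 2*f/(109 + f))
a(I, z) = -I/111 (a(I, z) = I*(-1/111) = -I/111)
R(-176) + a(-57, -199) = 2*(-176)/(109 - 176) - 1/111*(-57) = 2*(-176)/(-67) + 19/37 = 2*(-176)*(-1/67) + 19/37 = 352/67 + 19/37 = 14297/2479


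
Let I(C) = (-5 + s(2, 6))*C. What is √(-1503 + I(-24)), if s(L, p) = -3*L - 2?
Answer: I*√1191 ≈ 34.511*I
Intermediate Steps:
s(L, p) = -2 - 3*L
I(C) = -13*C (I(C) = (-5 + (-2 - 3*2))*C = (-5 + (-2 - 6))*C = (-5 - 8)*C = -13*C)
√(-1503 + I(-24)) = √(-1503 - 13*(-24)) = √(-1503 + 312) = √(-1191) = I*√1191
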